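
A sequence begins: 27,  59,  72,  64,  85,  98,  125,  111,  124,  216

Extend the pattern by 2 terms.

137, 150

Reading positions in blocks of 3 reveals the pattern ABB — 2 tracks woven together.
Track A is 27, 64, 125, 216, which is the cubes 3³, 4³, 5³, ….
Track B is 59, 72, 85, 98, 111, 124, which is linear: a_n = 46 + 13·n.
Position 11 → track B, term 7 = 137.
Position 12 falls in track B as its term 8, giving 150.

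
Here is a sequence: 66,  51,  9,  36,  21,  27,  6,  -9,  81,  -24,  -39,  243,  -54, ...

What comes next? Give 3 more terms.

-69, 729, -84

The slot pattern repeats as AAB (period 3), so there are 2 interleaved tracks.
Track A: 66, 51, 36, 21, 6, -9, -24, -39, -54 (linear: a_n = 81 − 15·n).
Track B: 9, 27, 81, 243 (a geometric progression (common ratio 3)).
The 14th slot belongs to track A; its 10th term is -69.
Position 15 → track B, term 5 = 729.
Position 16 → track A, term 11 = -84.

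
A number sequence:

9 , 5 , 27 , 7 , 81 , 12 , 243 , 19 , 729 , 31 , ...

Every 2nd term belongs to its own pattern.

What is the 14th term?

81

The terms cycle through 2 interleaved subsequences.
Track A = 9, 27, 81, 243, 729: powers 3^2, 3^3, 3^4, ….
Track B = 5, 7, 12, 19, 31: each term equals the sum of the previous two.
Position 14 → track B, term 7 = 81.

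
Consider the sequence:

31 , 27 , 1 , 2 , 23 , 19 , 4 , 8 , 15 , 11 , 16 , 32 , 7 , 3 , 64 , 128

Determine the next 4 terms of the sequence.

-1, -5, 256, 512

The slot pattern repeats as AABB (period 4), so there are 2 interleaved tracks.
Track A: 31, 27, 23, 19, 15, 11, 7, 3 — arithmetic, step −4.
Track B: 1, 2, 4, 8, 16, 32, 64, 128 — a geometric progression (common ratio 2).
Position 17 falls in track A as its term 9, giving -1.
The 18th slot belongs to track A; its 10th term is -5.
Position 19 → track B, term 9 = 256.
Position 20 → track B, term 10 = 512.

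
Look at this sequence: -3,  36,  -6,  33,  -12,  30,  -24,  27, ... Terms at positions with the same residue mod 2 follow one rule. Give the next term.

The terms cycle through 2 interleaved subsequences.
Track A: -3, -6, -12, -24 (a geometric progression (common ratio 2)).
Track B: 36, 33, 30, 27 (arithmetic, step −3).
The 9th slot belongs to track A; its 5th term is -48.

-48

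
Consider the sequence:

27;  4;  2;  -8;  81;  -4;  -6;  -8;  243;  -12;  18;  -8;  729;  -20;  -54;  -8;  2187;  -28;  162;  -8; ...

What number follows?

The terms cycle through 4 interleaved subsequences.
Subsequence A is 27, 81, 243, 729, 2187, which is powers 3^3, 3^4, 3^5, ….
Subsequence B is 4, -4, -12, -20, -28, which is subtracting 8 each time.
Subsequence C is 2, -6, 18, -54, 162, which is a geometric progression (common ratio -3).
Subsequence D is -8, -8, -8, -8, -8, which is constant -8.
Position 21 falls in subsequence A as its term 6, giving 6561.

6561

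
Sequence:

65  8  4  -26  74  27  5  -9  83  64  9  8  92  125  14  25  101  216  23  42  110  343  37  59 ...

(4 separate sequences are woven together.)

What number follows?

119

Taking every 4th term gives 4 separate tracks.
Track A is 65, 74, 83, 92, 101, 110, which is linear: a_n = 56 + 9·n.
Track B is 8, 27, 64, 125, 216, 343, which is consecutive cubes n³ from n = 2.
Track C is 4, 5, 9, 14, 23, 37, which is Fibonacci-style (each term is the sum of the two before it).
Track D is -26, -9, 8, 25, 42, 59, which is linear: a_n = -43 + 17·n.
Position 25 → track A, term 7 = 119.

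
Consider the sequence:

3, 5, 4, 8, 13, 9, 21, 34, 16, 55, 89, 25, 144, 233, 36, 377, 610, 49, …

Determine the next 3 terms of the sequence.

Reading positions in blocks of 3 reveals the pattern AAB — 2 tracks woven together.
Track A: 3, 5, 8, 13, 21, 34, 55, 89, 144, 233, 377, 610. Each term equals the sum of the previous two.
Track B: 4, 9, 16, 25, 36, 49. The squares 2², 3², 4², ….
Position 19 → track A, term 13 = 987.
Position 20 → track A, term 14 = 1597.
Position 21 falls in track B as its term 7, giving 64.

987, 1597, 64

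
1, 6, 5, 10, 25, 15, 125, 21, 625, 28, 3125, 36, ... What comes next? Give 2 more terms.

15625, 45

Taking every 2nd term gives 2 separate tracks.
Stream A is 1, 5, 25, 125, 625, 3125, which is powers of 5.
Stream B is 6, 10, 15, 21, 28, 36, which is the triangular numbers T_3, T_4, ….
Term 13 comes from stream A (its 7th entry): 15625.
Position 14 falls in stream B as its term 7, giving 45.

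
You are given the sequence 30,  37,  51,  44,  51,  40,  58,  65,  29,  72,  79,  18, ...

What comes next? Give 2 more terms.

Reading positions in blocks of 3 reveals the pattern AAB — 2 tracks woven together.
Track A: 30, 37, 44, 51, 58, 65, 72, 79 (adding 7 each time).
Track B: 51, 40, 29, 18 (subtracting 11 each time).
The 13th slot belongs to track A; its 9th term is 86.
The 14th slot belongs to track A; its 10th term is 93.

86, 93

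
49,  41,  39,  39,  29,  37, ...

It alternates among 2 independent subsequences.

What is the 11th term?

The terms cycle through 2 interleaved subsequences.
Track A = 49, 39, 29: arithmetic with common difference −10.
Track B = 41, 39, 37: linear: a_n = 43 − 2·n.
Term 11 comes from track A (its 6th entry): -1.

-1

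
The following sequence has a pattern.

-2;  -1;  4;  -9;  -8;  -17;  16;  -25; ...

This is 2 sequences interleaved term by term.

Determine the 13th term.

The terms cycle through 2 interleaved subsequences.
Track A is -2, 4, -8, 16, which is geometric, ×-2 each step.
Track B is -1, -9, -17, -25, which is arithmetic, step −8.
Position 13 falls in track A as its term 7, giving -128.

-128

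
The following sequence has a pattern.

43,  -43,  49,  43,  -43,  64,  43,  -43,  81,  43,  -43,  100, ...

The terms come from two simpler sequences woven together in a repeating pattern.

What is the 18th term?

144

The slot pattern repeats as AAB (period 3), so there are 2 interleaved tracks.
Stream A = 43, -43, 43, -43, 43, -43, 43, -43: alternating ±43.
Stream B = 49, 64, 81, 100: the squares 7², 8², 9², ….
The 18th slot belongs to stream B; its 6th term is 144.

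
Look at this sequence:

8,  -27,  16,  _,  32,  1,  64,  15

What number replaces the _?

-13

Taking every 2nd term gives 2 separate tracks.
Track A: 8, 16, 32, 64 — powers of 2.
Track B: -27, ?, 1, 15 — arithmetic, step +14.
Filling track B at index 2 by its rule yields -13.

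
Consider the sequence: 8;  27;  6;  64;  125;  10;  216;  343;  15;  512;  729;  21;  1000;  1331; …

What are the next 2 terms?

The slot pattern repeats as AAB (period 3), so there are 2 interleaved tracks.
Stream A: 8, 27, 64, 125, 216, 343, 512, 729, 1000, 1331. Consecutive cubes n³ from n = 2.
Stream B: 6, 10, 15, 21. Triangular numbers starting at T_3.
Position 15 falls in stream B as its term 5, giving 28.
Term 16 comes from stream A (its 11th entry): 1728.

28, 1728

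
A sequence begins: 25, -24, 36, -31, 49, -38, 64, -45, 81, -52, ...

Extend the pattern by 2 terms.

100, -59

Taking every 2nd term gives 2 separate tracks.
Track A: 25, 36, 49, 64, 81 (the squares 5², 6², 7², …).
Track B: -24, -31, -38, -45, -52 (linear: a_n = -17 − 7·n).
Term 11 comes from track A (its 6th entry): 100.
The 12th slot belongs to track B; its 6th term is -59.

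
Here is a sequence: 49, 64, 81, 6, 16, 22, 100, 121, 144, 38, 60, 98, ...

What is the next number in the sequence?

Positions follow the repeating pattern AAABBB; grouping by letter gives 2 tracks.
Track A = 49, 64, 81, 100, 121, 144: consecutive squares n² from n = 7.
Track B = 6, 16, 22, 38, 60, 98: each term equals the sum of the previous two.
Position 13 falls in track A as its term 7, giving 169.

169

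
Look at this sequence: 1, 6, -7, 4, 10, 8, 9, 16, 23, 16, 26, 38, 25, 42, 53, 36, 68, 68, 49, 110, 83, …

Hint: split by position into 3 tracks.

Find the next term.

The terms cycle through 3 interleaved subsequences.
Stream A is 1, 4, 9, 16, 25, 36, 49, which is perfect squares starting at 1².
Stream B is 6, 10, 16, 26, 42, 68, 110, which is each term equals the sum of the previous two.
Stream C is -7, 8, 23, 38, 53, 68, 83, which is adding 15 each time.
The 22nd slot belongs to stream A; its 8th term is 64.

64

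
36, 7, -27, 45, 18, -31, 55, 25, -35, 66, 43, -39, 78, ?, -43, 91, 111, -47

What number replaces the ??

Split by position mod 3: positions 1, 4, 7, … form one track, and each other residue class forms its own.
Subsequence A: 36, 45, 55, 66, 78, 91 (the triangular numbers T_8, T_9, …).
Subsequence B: 7, 18, 25, 43, ?, 111 (Fibonacci-style (each term is the sum of the two before it)).
Subsequence C: -27, -31, -35, -39, -43, -47 (arithmetic, step −4).
The gap is subsequence B's term 5; the rule gives 68.

68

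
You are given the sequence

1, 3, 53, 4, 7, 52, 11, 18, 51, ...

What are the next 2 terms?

Reading positions in blocks of 3 reveals the pattern AAB — 2 tracks woven together.
Track A: 1, 3, 4, 7, 11, 18. Each term equals the sum of the previous two.
Track B: 53, 52, 51. Subtracting 1 each time.
Term 10 comes from track A (its 7th entry): 29.
Position 11 → track A, term 8 = 47.

29, 47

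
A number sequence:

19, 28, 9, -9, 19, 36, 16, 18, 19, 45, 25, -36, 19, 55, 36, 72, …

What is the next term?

Split by position mod 4: positions 1, 5, 9, … form one track, and each other residue class forms its own.
Stream A: 19, 19, 19, 19 (constant 19).
Stream B: 28, 36, 45, 55 (triangular numbers n(n+1)/2 for n = 7, 8, …).
Stream C: 9, 16, 25, 36 (perfect squares starting at 3²).
Stream D: -9, 18, -36, 72 (a geometric progression (common ratio -2)).
The 17th slot belongs to stream A; its 5th term is 19.

19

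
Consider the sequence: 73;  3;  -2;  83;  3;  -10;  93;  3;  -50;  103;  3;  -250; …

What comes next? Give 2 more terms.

113, 3

Split by position mod 3: positions 1, 4, 7, … form one track, and each other residue class forms its own.
Track A = 73, 83, 93, 103: arithmetic with common difference +10.
Track B = 3, 3, 3, 3: always 3.
Track C = -2, -10, -50, -250: geometric with ratio 5.
The 13th slot belongs to track A; its 5th term is 113.
Term 14 comes from track B (its 5th entry): 3.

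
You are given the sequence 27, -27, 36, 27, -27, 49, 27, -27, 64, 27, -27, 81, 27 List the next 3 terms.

-27, 100, 27

The slot pattern repeats as AAB (period 3), so there are 2 interleaved tracks.
Track A: 27, -27, 27, -27, 27, -27, 27, -27, 27 — oscillating between 27 and -27.
Track B: 36, 49, 64, 81 — consecutive squares n² from n = 6.
The 14th slot belongs to track A; its 10th term is -27.
Position 15 → track B, term 5 = 100.
Position 16 falls in track A as its term 11, giving 27.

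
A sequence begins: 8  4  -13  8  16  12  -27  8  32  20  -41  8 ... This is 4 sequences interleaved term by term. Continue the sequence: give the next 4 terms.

64, 28, -55, 8

Split by position mod 4 into 4 tracks.
Stream A: 8, 16, 32. Powers 2^3, 2^4, 2^5, ….
Stream B: 4, 12, 20. Adding 8 each time.
Stream C: -13, -27, -41. Arithmetic with common difference −14.
Stream D: 8, 8, 8. Always 8.
The 13th slot belongs to stream A; its 4th term is 64.
Position 14 falls in stream B as its term 4, giving 28.
Position 15 → stream C, term 4 = -55.
The 16th slot belongs to stream D; its 4th term is 8.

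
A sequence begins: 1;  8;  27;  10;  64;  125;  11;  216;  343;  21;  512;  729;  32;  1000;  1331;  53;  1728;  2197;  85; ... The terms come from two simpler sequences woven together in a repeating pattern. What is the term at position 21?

Positions follow the repeating pattern ABB; grouping by letter gives 2 tracks.
Track A: 1, 10, 11, 21, 32, 53, 85 — each term equals the sum of the previous two.
Track B: 8, 27, 64, 125, 216, 343, 512, 729, 1000, 1331, 1728, 2197 — consecutive cubes n³ from n = 2.
The 21st slot belongs to track B; its 14th term is 3375.

3375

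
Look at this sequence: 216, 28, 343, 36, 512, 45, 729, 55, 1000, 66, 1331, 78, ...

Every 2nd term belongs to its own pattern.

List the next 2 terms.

Positions 1, 3, 5, … form one subsequence and positions 2, 4, 6, … form another.
Track A = 216, 343, 512, 729, 1000, 1331: consecutive cubes n³ from n = 6.
Track B = 28, 36, 45, 55, 66, 78: the triangular numbers T_7, T_8, ….
Position 13 → track A, term 7 = 1728.
Position 14 → track B, term 7 = 91.

1728, 91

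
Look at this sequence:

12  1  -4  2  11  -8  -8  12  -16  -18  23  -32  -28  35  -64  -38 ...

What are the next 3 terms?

58, -128, -48

Split by position mod 3 into 3 tracks.
Track A: 12, 2, -8, -18, -28, -38. Linear: a_n = 22 − 10·n.
Track B: 1, 11, 12, 23, 35. Each term equals the sum of the previous two.
Track C: -4, -8, -16, -32, -64. A geometric progression (common ratio 2).
Position 17 → track B, term 6 = 58.
Position 18 → track C, term 6 = -128.
Term 19 comes from track A (its 7th entry): -48.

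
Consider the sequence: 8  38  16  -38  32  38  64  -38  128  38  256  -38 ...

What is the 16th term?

-38

Positions 1, 3, 5, … form one subsequence and positions 2, 4, 6, … form another.
Track A = 8, 16, 32, 64, 128, 256: powers 2^3, 2^4, 2^5, ….
Track B = 38, -38, 38, -38, 38, -38: alternating ±38.
Term 16 comes from track B (its 8th entry): -38.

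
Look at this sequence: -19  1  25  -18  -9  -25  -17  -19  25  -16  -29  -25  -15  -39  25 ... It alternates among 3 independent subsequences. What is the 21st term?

25

Read the sequence 3 terms at a time; column i is its own pattern.
Track A: -19, -18, -17, -16, -15. Adding 1 each time.
Track B: 1, -9, -19, -29, -39. Subtracting 10 each time.
Track C: 25, -25, 25, -25, 25. The oscillation 25·(−1)^(n+1).
Term 21 comes from track C (its 7th entry): 25.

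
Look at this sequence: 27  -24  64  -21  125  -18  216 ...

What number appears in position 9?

343

Split by position mod 2 into 2 tracks.
Stream A: 27, 64, 125, 216 (consecutive cubes n³ from n = 3).
Stream B: -24, -21, -18 (arithmetic, step +3).
Position 9 falls in stream A as its term 5, giving 343.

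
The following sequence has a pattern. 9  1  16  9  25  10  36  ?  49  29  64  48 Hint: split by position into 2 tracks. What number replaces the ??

19

Odd-indexed and even-indexed terms follow separate rules.
Subsequence A: 9, 16, 25, 36, 49, 64 (consecutive squares n² from n = 3).
Subsequence B: 1, 9, 10, ?, 29, 48 (each term equals the sum of the previous two).
The gap is subsequence B's term 4; the rule gives 19.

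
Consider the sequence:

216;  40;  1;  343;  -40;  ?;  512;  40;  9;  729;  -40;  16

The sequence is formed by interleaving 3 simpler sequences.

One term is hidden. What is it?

4

Taking every 3rd term gives 3 separate tracks.
Track A is 216, 343, 512, 729, which is consecutive cubes n³ from n = 6.
Track B is 40, -40, 40, -40, which is oscillating between 40 and -40.
Track C is 1, ?, 9, 16, which is the squares 1², 2², 3², ….
So the missing entry in track C is 4.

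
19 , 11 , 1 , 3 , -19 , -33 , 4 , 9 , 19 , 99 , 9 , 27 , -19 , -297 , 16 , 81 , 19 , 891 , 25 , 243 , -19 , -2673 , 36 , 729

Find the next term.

19

Read the sequence 4 terms at a time; column i is its own pattern.
Stream A: 19, -19, 19, -19, 19, -19 — the oscillation 19·(−1)^(n+1).
Stream B: 11, -33, 99, -297, 891, -2673 — geometric, ×-3 each step.
Stream C: 1, 4, 9, 16, 25, 36 — consecutive squares n² from n = 1.
Stream D: 3, 9, 27, 81, 243, 729 — successive powers of 3.
The 25th slot belongs to stream A; its 7th term is 19.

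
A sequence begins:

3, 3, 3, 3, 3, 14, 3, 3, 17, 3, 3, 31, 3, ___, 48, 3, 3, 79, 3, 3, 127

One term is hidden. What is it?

Reading positions in blocks of 3 reveals the pattern AAB — 2 tracks woven together.
Subsequence A: 3, 3, 3, 3, 3, 3, 3, 3, 3, ?, 3, 3, 3, 3. The constant sequence 3.
Subsequence B: 3, 14, 17, 31, 48, 79, 127. Each term equals the sum of the previous two.
Filling subsequence A at index 10 by its rule yields 3.

3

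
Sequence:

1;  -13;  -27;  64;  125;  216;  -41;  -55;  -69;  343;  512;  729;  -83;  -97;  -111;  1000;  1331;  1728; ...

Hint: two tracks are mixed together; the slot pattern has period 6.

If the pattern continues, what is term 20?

The slot pattern repeats as AAABBB (period 6), so there are 2 interleaved tracks.
Subsequence A = 1, -13, -27, -41, -55, -69, -83, -97, -111: arithmetic, step −14.
Subsequence B = 64, 125, 216, 343, 512, 729, 1000, 1331, 1728: perfect cubes starting at 4³.
The 20th slot belongs to subsequence A; its 11th term is -139.

-139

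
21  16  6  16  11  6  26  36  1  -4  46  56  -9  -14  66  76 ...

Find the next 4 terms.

The slot pattern repeats as AABB (period 4), so there are 2 interleaved tracks.
Track A = 21, 16, 11, 6, 1, -4, -9, -14: subtracting 5 each time.
Track B = 6, 16, 26, 36, 46, 56, 66, 76: arithmetic with common difference +10.
The 17th slot belongs to track A; its 9th term is -19.
The 18th slot belongs to track A; its 10th term is -24.
Position 19 falls in track B as its term 9, giving 86.
Position 20 → track B, term 10 = 96.

-19, -24, 86, 96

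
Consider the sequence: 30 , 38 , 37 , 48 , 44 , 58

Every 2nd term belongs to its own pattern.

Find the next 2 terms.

Taking every 2nd term gives 2 separate tracks.
Track A: 30, 37, 44 — adding 7 each time.
Track B: 38, 48, 58 — linear: a_n = 28 + 10·n.
Position 7 → track A, term 4 = 51.
Position 8 → track B, term 4 = 68.

51, 68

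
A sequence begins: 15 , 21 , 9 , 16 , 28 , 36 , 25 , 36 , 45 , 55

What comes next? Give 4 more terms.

The slot pattern repeats as AABB (period 4), so there are 2 interleaved tracks.
Stream A: 15, 21, 28, 36, 45, 55 — triangular numbers starting at T_5.
Stream B: 9, 16, 25, 36 — perfect squares starting at 3².
The 11th slot belongs to stream B; its 5th term is 49.
Term 12 comes from stream B (its 6th entry): 64.
Term 13 comes from stream A (its 7th entry): 66.
Position 14 falls in stream A as its term 8, giving 78.

49, 64, 66, 78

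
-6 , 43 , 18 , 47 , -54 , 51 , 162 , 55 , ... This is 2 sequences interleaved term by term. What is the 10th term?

59

Split by position mod 2 into 2 tracks.
Stream A = -6, 18, -54, 162: a geometric progression (common ratio -3).
Stream B = 43, 47, 51, 55: adding 4 each time.
Position 10 falls in stream B as its term 5, giving 59.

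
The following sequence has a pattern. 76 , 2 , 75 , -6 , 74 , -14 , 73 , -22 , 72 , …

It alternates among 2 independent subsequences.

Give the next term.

Odd-indexed and even-indexed terms follow separate rules.
Track A: 76, 75, 74, 73, 72. Subtracting 1 each time.
Track B: 2, -6, -14, -22. Linear: a_n = 10 − 8·n.
Term 10 comes from track B (its 5th entry): -30.

-30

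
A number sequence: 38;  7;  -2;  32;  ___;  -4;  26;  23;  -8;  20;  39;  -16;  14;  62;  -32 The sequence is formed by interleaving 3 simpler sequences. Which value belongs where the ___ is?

16

Taking every 3rd term gives 3 separate tracks.
Stream A: 38, 32, 26, 20, 14 (subtracting 6 each time).
Stream B: 7, ?, 23, 39, 62 (Fibonacci-style (each term is the sum of the two before it)).
Stream C: -2, -4, -8, -16, -32 (multiplying by 2 each time).
So the missing entry in stream B is 16.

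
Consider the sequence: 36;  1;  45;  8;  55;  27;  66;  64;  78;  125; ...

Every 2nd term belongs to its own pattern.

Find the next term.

Odd-indexed and even-indexed terms follow separate rules.
Track A: 36, 45, 55, 66, 78 (the triangular numbers T_8, T_9, …).
Track B: 1, 8, 27, 64, 125 (the cubes 1³, 2³, 3³, …).
The 11th slot belongs to track A; its 6th term is 91.

91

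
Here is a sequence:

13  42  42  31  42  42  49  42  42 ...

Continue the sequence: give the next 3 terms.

67, 42, 42

Positions follow the repeating pattern ABB; grouping by letter gives 2 tracks.
Subsequence A: 13, 31, 49 — arithmetic with common difference +18.
Subsequence B: 42, 42, 42, 42, 42, 42 — constant 42.
Term 10 comes from subsequence A (its 4th entry): 67.
Term 11 comes from subsequence B (its 7th entry): 42.
Term 12 comes from subsequence B (its 8th entry): 42.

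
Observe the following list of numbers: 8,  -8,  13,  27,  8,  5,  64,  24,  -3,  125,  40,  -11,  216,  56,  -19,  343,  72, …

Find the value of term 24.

-43

The terms cycle through 3 interleaved subsequences.
Track A: 8, 27, 64, 125, 216, 343. The cubes 2³, 3³, 4³, ….
Track B: -8, 8, 24, 40, 56, 72. Arithmetic, step +16.
Track C: 13, 5, -3, -11, -19. Subtracting 8 each time.
Term 24 comes from track C (its 8th entry): -43.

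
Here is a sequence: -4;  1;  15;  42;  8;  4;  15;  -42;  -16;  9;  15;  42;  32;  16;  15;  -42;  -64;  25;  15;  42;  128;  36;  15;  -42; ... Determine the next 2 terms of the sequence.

-256, 49

Split by position mod 4 into 4 tracks.
Stream A: -4, 8, -16, 32, -64, 128. Geometric with ratio -2.
Stream B: 1, 4, 9, 16, 25, 36. Consecutive squares n² from n = 1.
Stream C: 15, 15, 15, 15, 15, 15. Always 15.
Stream D: 42, -42, 42, -42, 42, -42. Oscillating between 42 and -42.
The 25th slot belongs to stream A; its 7th term is -256.
Term 26 comes from stream B (its 7th entry): 49.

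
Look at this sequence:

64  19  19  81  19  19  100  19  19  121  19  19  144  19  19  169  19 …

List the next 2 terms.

Positions follow the repeating pattern ABB; grouping by letter gives 2 tracks.
Track A: 64, 81, 100, 121, 144, 169 (perfect squares starting at 8²).
Track B: 19, 19, 19, 19, 19, 19, 19, 19, 19, 19, 19 (always 19).
Position 18 → track B, term 12 = 19.
The 19th slot belongs to track A; its 7th term is 196.

19, 196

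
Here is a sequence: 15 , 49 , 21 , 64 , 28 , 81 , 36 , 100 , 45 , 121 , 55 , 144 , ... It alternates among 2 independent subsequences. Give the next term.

Split by position mod 2 into 2 tracks.
Track A: 15, 21, 28, 36, 45, 55. Triangular numbers n(n+1)/2 for n = 5, 6, ….
Track B: 49, 64, 81, 100, 121, 144. Consecutive squares n² from n = 7.
Position 13 falls in track A as its term 7, giving 66.

66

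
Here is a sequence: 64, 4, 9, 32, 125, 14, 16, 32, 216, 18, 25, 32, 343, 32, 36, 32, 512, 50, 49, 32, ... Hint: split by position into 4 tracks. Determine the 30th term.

Taking every 4th term gives 4 separate tracks.
Track A is 64, 125, 216, 343, 512, which is consecutive cubes n³ from n = 4.
Track B is 4, 14, 18, 32, 50, which is Fibonacci-style (each term is the sum of the two before it).
Track C is 9, 16, 25, 36, 49, which is perfect squares starting at 3².
Track D is 32, 32, 32, 32, 32, which is constant 32.
Position 30 → track B, term 8 = 214.

214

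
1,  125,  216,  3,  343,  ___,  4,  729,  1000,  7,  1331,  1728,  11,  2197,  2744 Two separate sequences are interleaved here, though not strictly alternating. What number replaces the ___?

The slot pattern repeats as ABB (period 3), so there are 2 interleaved tracks.
Stream A: 1, 3, 4, 7, 11 — each term equals the sum of the previous two.
Stream B: 125, 216, 343, ?, 729, 1000, 1331, 1728, 2197, 2744 — consecutive cubes n³ from n = 5.
So the missing entry in stream B is 512.

512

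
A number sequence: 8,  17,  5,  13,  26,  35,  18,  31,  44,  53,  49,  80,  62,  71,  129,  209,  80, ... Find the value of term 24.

The slot pattern repeats as AABB (period 4), so there are 2 interleaved tracks.
Stream A: 8, 17, 26, 35, 44, 53, 62, 71, 80 — adding 9 each time.
Stream B: 5, 13, 18, 31, 49, 80, 129, 209 — Fibonacci-style (each term is the sum of the two before it).
Term 24 comes from stream B (its 12th entry): 1432.

1432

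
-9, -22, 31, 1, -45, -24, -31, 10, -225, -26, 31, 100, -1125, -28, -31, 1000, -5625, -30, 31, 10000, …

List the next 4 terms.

-28125, -32, -31, 100000

The terms cycle through 4 interleaved subsequences.
Subsequence A: -9, -45, -225, -1125, -5625. Multiplying by 5 each time.
Subsequence B: -22, -24, -26, -28, -30. Linear: a_n = -20 − 2·n.
Subsequence C: 31, -31, 31, -31, 31. Oscillating between 31 and -31.
Subsequence D: 1, 10, 100, 1000, 10000. Powers of 10.
The 21st slot belongs to subsequence A; its 6th term is -28125.
The 22nd slot belongs to subsequence B; its 6th term is -32.
Position 23 → subsequence C, term 6 = -31.
Position 24 falls in subsequence D as its term 6, giving 100000.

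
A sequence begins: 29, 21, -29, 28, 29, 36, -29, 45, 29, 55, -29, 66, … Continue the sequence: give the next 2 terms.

Odd-indexed and even-indexed terms follow separate rules.
Subsequence A = 29, -29, 29, -29, 29, -29: the oscillation 29·(−1)^(n+1).
Subsequence B = 21, 28, 36, 45, 55, 66: the triangular numbers T_6, T_7, ….
Position 13 → subsequence A, term 7 = 29.
Term 14 comes from subsequence B (its 7th entry): 78.

29, 78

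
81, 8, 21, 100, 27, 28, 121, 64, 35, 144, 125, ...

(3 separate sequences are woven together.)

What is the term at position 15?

49

Split by position mod 3 into 3 tracks.
Track A: 81, 100, 121, 144. Perfect squares starting at 9².
Track B: 8, 27, 64, 125. Consecutive cubes n³ from n = 2.
Track C: 21, 28, 35. Arithmetic, step +7.
Term 15 comes from track C (its 5th entry): 49.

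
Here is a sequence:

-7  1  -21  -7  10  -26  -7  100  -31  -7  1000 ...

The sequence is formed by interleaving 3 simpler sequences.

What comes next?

-36

Split by position mod 3: positions 1, 4, 7, … form one track, and each other residue class forms its own.
Stream A: -7, -7, -7, -7 (always -7).
Stream B: 1, 10, 100, 1000 (powers 10^0, 10^1, 10^2, …).
Stream C: -21, -26, -31 (arithmetic with common difference −5).
The 12th slot belongs to stream C; its 4th term is -36.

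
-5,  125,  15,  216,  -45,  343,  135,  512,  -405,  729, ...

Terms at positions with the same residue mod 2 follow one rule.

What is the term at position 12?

1000

Positions 1, 3, 5, … form one subsequence and positions 2, 4, 6, … form another.
Subsequence A: -5, 15, -45, 135, -405 — a geometric progression (common ratio -3).
Subsequence B: 125, 216, 343, 512, 729 — the cubes 5³, 6³, 7³, ….
The 12th slot belongs to subsequence B; its 6th term is 1000.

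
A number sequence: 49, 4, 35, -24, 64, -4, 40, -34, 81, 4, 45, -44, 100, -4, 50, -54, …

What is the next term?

Split by position mod 4: positions 1, 5, 9, … form one track, and each other residue class forms its own.
Track A is 49, 64, 81, 100, which is consecutive squares n² from n = 7.
Track B is 4, -4, 4, -4, which is the oscillation 4·(−1)^(n+1).
Track C is 35, 40, 45, 50, which is linear: a_n = 30 + 5·n.
Track D is -24, -34, -44, -54, which is arithmetic with common difference −10.
Position 17 falls in track A as its term 5, giving 121.

121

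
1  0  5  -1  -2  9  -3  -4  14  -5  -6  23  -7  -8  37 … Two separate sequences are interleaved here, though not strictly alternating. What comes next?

-9

The slot pattern repeats as AAB (period 3), so there are 2 interleaved tracks.
Track A: 1, 0, -1, -2, -3, -4, -5, -6, -7, -8 — subtracting 1 each time.
Track B: 5, 9, 14, 23, 37 — each term equals the sum of the previous two.
Position 16 falls in track A as its term 11, giving -9.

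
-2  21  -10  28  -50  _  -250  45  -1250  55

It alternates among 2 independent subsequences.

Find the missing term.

Taking every 2nd term gives 2 separate tracks.
Track A = -2, -10, -50, -250, -1250: geometric with ratio 5.
Track B = 21, 28, ?, 45, 55: the triangular numbers T_6, T_7, ….
So the missing entry in track B is 36.

36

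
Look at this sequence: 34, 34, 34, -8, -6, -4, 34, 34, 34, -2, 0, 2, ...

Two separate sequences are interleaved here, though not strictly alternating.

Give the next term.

34

Positions follow the repeating pattern AAABBB; grouping by letter gives 2 tracks.
Stream A: 34, 34, 34, 34, 34, 34. The constant sequence 34.
Stream B: -8, -6, -4, -2, 0, 2. Linear: a_n = -10 + 2·n.
Position 13 falls in stream A as its term 7, giving 34.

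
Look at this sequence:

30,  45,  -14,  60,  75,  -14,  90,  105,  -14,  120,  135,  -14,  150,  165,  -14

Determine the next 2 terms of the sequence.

Positions follow the repeating pattern AAB; grouping by letter gives 2 tracks.
Subsequence A = 30, 45, 60, 75, 90, 105, 120, 135, 150, 165: arithmetic with common difference +15.
Subsequence B = -14, -14, -14, -14, -14: the constant sequence -14.
The 16th slot belongs to subsequence A; its 11th term is 180.
Position 17 falls in subsequence A as its term 12, giving 195.

180, 195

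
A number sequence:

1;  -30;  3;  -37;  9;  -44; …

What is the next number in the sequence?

Positions 1, 3, 5, … form one subsequence and positions 2, 4, 6, … form another.
Stream A = 1, 3, 9: powers 3^0, 3^1, 3^2, ….
Stream B = -30, -37, -44: arithmetic, step −7.
The 7th slot belongs to stream A; its 4th term is 27.

27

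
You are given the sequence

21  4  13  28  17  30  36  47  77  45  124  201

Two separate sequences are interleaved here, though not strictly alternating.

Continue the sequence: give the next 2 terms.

55, 325

Reading positions in blocks of 3 reveals the pattern ABB — 2 tracks woven together.
Subsequence A is 21, 28, 36, 45, which is triangular numbers starting at T_6.
Subsequence B is 4, 13, 17, 30, 47, 77, 124, 201, which is each term equals the sum of the previous two.
The 13th slot belongs to subsequence A; its 5th term is 55.
Term 14 comes from subsequence B (its 9th entry): 325.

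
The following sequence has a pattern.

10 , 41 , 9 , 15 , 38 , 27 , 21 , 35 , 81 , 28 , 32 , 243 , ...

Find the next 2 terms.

36, 29

Read the sequence 3 terms at a time; column i is its own pattern.
Subsequence A: 10, 15, 21, 28 (triangular numbers n(n+1)/2 for n = 4, 5, …).
Subsequence B: 41, 38, 35, 32 (arithmetic with common difference −3).
Subsequence C: 9, 27, 81, 243 (multiplying by 3 each time).
The 13th slot belongs to subsequence A; its 5th term is 36.
Position 14 falls in subsequence B as its term 5, giving 29.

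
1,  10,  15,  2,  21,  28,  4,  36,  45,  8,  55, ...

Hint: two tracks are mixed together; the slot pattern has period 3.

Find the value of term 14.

Positions follow the repeating pattern ABB; grouping by letter gives 2 tracks.
Track A is 1, 2, 4, 8, which is powers 2^0, 2^1, 2^2, ….
Track B is 10, 15, 21, 28, 36, 45, 55, which is the triangular numbers T_4, T_5, ….
Term 14 comes from track B (its 9th entry): 78.

78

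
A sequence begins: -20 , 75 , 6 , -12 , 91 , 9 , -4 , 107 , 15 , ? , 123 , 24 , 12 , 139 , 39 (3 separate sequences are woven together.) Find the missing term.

Split by position mod 3 into 3 tracks.
Track A is -20, -12, -4, ?, 12, which is linear: a_n = -28 + 8·n.
Track B is 75, 91, 107, 123, 139, which is adding 16 each time.
Track C is 6, 9, 15, 24, 39, which is each term equals the sum of the previous two.
Track A's pattern makes the blank 4.

4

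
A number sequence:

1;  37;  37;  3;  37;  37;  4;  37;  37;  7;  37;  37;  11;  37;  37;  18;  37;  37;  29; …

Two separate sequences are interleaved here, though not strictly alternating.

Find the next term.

37

Reading positions in blocks of 3 reveals the pattern ABB — 2 tracks woven together.
Track A is 1, 3, 4, 7, 11, 18, 29, which is each term equals the sum of the previous two.
Track B is 37, 37, 37, 37, 37, 37, 37, 37, 37, 37, 37, 37, which is the constant sequence 37.
Position 20 falls in track B as its term 13, giving 37.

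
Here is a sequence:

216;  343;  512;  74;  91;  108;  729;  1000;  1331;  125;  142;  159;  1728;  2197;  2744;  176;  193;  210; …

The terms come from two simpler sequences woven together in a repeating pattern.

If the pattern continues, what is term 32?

10648

Positions follow the repeating pattern AAABBB; grouping by letter gives 2 tracks.
Subsequence A: 216, 343, 512, 729, 1000, 1331, 1728, 2197, 2744. Consecutive cubes n³ from n = 6.
Subsequence B: 74, 91, 108, 125, 142, 159, 176, 193, 210. Arithmetic, step +17.
Term 32 comes from subsequence A (its 17th entry): 10648.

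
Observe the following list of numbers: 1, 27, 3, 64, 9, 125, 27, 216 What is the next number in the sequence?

Taking every 2nd term gives 2 separate tracks.
Stream A = 1, 3, 9, 27: powers 3^0, 3^1, 3^2, ….
Stream B = 27, 64, 125, 216: consecutive cubes n³ from n = 3.
Term 9 comes from stream A (its 5th entry): 81.

81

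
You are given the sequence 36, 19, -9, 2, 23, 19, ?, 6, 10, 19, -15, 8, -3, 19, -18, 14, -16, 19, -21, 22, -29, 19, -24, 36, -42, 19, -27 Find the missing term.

-12

Split by position mod 4: positions 1, 5, 9, … form one track, and each other residue class forms its own.
Stream A: 36, 23, 10, -3, -16, -29, -42 — subtracting 13 each time.
Stream B: 19, 19, 19, 19, 19, 19, 19 — always 19.
Stream C: -9, ?, -15, -18, -21, -24, -27 — subtracting 3 each time.
Stream D: 2, 6, 8, 14, 22, 36 — Fibonacci-style (each term is the sum of the two before it).
Stream C's pattern makes the blank -12.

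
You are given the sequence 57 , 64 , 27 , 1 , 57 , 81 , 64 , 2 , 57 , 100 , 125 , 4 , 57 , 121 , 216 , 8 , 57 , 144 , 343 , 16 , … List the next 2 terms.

57, 169

Taking every 4th term gives 4 separate tracks.
Track A is 57, 57, 57, 57, 57, which is constant 57.
Track B is 64, 81, 100, 121, 144, which is the squares 8², 9², 10², ….
Track C is 27, 64, 125, 216, 343, which is perfect cubes starting at 3³.
Track D is 1, 2, 4, 8, 16, which is geometric with ratio 2.
Term 21 comes from track A (its 6th entry): 57.
Position 22 → track B, term 6 = 169.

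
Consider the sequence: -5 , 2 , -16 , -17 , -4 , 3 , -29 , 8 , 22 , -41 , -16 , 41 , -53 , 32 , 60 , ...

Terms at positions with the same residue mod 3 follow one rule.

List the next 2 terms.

The terms cycle through 3 interleaved subsequences.
Stream A: -5, -17, -29, -41, -53 (arithmetic with common difference −12).
Stream B: 2, -4, 8, -16, 32 (geometric, ×-2 each step).
Stream C: -16, 3, 22, 41, 60 (arithmetic, step +19).
The 16th slot belongs to stream A; its 6th term is -65.
The 17th slot belongs to stream B; its 6th term is -64.

-65, -64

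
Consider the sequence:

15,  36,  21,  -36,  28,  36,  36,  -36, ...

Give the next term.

The terms cycle through 2 interleaved subsequences.
Subsequence A: 15, 21, 28, 36 (the triangular numbers T_5, T_6, …).
Subsequence B: 36, -36, 36, -36 (the oscillation 36·(−1)^(n+1)).
Position 9 falls in subsequence A as its term 5, giving 45.

45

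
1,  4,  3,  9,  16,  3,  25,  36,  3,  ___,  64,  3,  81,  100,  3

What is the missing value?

49

The slot pattern repeats as AAB (period 3), so there are 2 interleaved tracks.
Stream A is 1, 4, 9, 16, 25, 36, ?, 64, 81, 100, which is consecutive squares n² from n = 1.
Stream B is 3, 3, 3, 3, 3, which is constant 3.
Stream A's pattern makes the blank 49.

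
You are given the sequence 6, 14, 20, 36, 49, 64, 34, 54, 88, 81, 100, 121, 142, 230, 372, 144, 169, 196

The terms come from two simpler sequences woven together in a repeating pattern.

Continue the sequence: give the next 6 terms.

The slot pattern repeats as AAABBB (period 6), so there are 2 interleaved tracks.
Subsequence A: 6, 14, 20, 34, 54, 88, 142, 230, 372 — Fibonacci-style (each term is the sum of the two before it).
Subsequence B: 36, 49, 64, 81, 100, 121, 144, 169, 196 — consecutive squares n² from n = 6.
The 19th slot belongs to subsequence A; its 10th term is 602.
The 20th slot belongs to subsequence A; its 11th term is 974.
Position 21 falls in subsequence A as its term 12, giving 1576.
The 22nd slot belongs to subsequence B; its 10th term is 225.
Position 23 falls in subsequence B as its term 11, giving 256.
The 24th slot belongs to subsequence B; its 12th term is 289.

602, 974, 1576, 225, 256, 289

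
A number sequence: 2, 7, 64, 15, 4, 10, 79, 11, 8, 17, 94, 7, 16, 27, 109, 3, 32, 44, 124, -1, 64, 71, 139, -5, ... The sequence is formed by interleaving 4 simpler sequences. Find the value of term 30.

186

Split by position mod 4 into 4 tracks.
Track A is 2, 4, 8, 16, 32, 64, which is successive powers of 2.
Track B is 7, 10, 17, 27, 44, 71, which is each term equals the sum of the previous two.
Track C is 64, 79, 94, 109, 124, 139, which is arithmetic, step +15.
Track D is 15, 11, 7, 3, -1, -5, which is arithmetic, step −4.
The 30th slot belongs to track B; its 8th term is 186.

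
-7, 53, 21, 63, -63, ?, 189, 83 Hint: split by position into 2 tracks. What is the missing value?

73

Taking every 2nd term gives 2 separate tracks.
Stream A = -7, 21, -63, 189: geometric, ×-3 each step.
Stream B = 53, 63, ?, 83: linear: a_n = 43 + 10·n.
The gap is stream B's term 3; the rule gives 73.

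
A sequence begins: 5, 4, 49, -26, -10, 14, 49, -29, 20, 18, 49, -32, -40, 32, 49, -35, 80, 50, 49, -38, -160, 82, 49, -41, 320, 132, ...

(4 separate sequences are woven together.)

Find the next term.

Read the sequence 4 terms at a time; column i is its own pattern.
Track A: 5, -10, 20, -40, 80, -160, 320 (multiplying by -2 each time).
Track B: 4, 14, 18, 32, 50, 82, 132 (each term equals the sum of the previous two).
Track C: 49, 49, 49, 49, 49, 49 (the constant sequence 49).
Track D: -26, -29, -32, -35, -38, -41 (linear: a_n = -23 − 3·n).
Position 27 → track C, term 7 = 49.

49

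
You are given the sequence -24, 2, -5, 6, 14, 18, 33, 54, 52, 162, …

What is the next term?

71

Split by position mod 2 into 2 tracks.
Track A: -24, -5, 14, 33, 52. Arithmetic with common difference +19.
Track B: 2, 6, 18, 54, 162. A geometric progression (common ratio 3).
Position 11 → track A, term 6 = 71.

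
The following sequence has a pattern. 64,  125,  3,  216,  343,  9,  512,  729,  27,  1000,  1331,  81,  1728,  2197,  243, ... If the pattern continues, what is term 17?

3375

Positions follow the repeating pattern AAB; grouping by letter gives 2 tracks.
Track A = 64, 125, 216, 343, 512, 729, 1000, 1331, 1728, 2197: the cubes 4³, 5³, 6³, ….
Track B = 3, 9, 27, 81, 243: geometric with ratio 3.
Position 17 → track A, term 12 = 3375.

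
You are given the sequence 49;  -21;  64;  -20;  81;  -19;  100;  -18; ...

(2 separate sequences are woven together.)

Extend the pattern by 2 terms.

The terms cycle through 2 interleaved subsequences.
Stream A = 49, 64, 81, 100: perfect squares starting at 7².
Stream B = -21, -20, -19, -18: adding 1 each time.
Position 9 falls in stream A as its term 5, giving 121.
Term 10 comes from stream B (its 5th entry): -17.

121, -17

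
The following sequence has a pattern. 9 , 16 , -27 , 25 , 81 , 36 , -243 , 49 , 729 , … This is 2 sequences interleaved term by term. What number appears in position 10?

The terms cycle through 2 interleaved subsequences.
Track A: 9, -27, 81, -243, 729 — a geometric progression (common ratio -3).
Track B: 16, 25, 36, 49 — perfect squares starting at 4².
Position 10 falls in track B as its term 5, giving 64.

64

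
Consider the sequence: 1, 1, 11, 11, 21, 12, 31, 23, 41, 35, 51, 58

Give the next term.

61

Split by position mod 2 into 2 tracks.
Subsequence A = 1, 11, 21, 31, 41, 51: adding 10 each time.
Subsequence B = 1, 11, 12, 23, 35, 58: Fibonacci-style (each term is the sum of the two before it).
Term 13 comes from subsequence A (its 7th entry): 61.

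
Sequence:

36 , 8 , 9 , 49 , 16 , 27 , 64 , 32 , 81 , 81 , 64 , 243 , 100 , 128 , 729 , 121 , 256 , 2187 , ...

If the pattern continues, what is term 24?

19683

The terms cycle through 3 interleaved subsequences.
Track A: 36, 49, 64, 81, 100, 121. Consecutive squares n² from n = 6.
Track B: 8, 16, 32, 64, 128, 256. Geometric, ×2 each step.
Track C: 9, 27, 81, 243, 729, 2187. Powers of 3.
Term 24 comes from track C (its 8th entry): 19683.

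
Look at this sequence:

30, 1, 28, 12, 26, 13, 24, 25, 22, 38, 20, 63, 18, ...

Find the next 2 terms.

Positions 1, 3, 5, … form one subsequence and positions 2, 4, 6, … form another.
Track A: 30, 28, 26, 24, 22, 20, 18 — arithmetic, step −2.
Track B: 1, 12, 13, 25, 38, 63 — each term equals the sum of the previous two.
The 14th slot belongs to track B; its 7th term is 101.
Position 15 → track A, term 8 = 16.

101, 16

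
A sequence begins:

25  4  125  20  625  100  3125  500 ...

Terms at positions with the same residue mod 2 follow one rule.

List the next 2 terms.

15625, 2500

Odd-indexed and even-indexed terms follow separate rules.
Stream A is 25, 125, 625, 3125, which is successive powers of 5.
Stream B is 4, 20, 100, 500, which is geometric, ×5 each step.
Position 9 → stream A, term 5 = 15625.
The 10th slot belongs to stream B; its 5th term is 2500.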